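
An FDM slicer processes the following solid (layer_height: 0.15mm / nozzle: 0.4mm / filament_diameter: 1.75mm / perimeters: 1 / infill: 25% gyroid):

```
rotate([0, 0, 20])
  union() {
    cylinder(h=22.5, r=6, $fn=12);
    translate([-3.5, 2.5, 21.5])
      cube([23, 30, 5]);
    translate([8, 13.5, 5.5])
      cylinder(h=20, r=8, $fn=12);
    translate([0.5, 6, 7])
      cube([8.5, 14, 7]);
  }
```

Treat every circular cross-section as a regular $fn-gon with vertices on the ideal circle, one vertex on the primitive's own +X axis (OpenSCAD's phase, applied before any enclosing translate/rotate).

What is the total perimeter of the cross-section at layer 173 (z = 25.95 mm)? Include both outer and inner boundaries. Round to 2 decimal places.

At z = 25.95 mm: the cylinder is absent (z outside [0, 22.5]); the cube at (-3.5, 2.5) (footprint 23×30) is included at this height (perimeter 106.00 mm); the cylinder at (8, 13.5) does not reach this height (z outside [5.5, 25.5]); the cube at (0.5, 6) is absent (z outside [7, 14]); Taking the union: only the 23×30 cube at (-3.5, 2.5) is present, so the union is just that shape — boundary = 106.00 mm; (rotated 20° about Z; rotation is an isometry so areas/perimeters/island counts are preserved). Overall, the cross-section is a single solid region. Total boundary length (outer) = 106.00 mm.

106.00 mm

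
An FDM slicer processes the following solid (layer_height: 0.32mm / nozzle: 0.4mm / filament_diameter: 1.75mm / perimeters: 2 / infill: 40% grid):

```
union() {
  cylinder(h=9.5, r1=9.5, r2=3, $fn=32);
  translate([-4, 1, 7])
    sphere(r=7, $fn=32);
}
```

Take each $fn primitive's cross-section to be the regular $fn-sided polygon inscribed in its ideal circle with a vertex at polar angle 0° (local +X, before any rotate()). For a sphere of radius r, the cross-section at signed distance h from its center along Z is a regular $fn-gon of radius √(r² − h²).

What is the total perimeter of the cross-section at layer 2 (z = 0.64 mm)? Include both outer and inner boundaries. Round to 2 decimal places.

At z = 0.64 mm: the cone (r1=9.5→r2=3) has section circumradius 9.062 here — a regular 32-gon (perimeter = 2·32·9.062·sin(180°/32) = 56.85 mm); the r=7 sphere at (-4, 1) slices to a regular 32-gon of circumradius 2.924 (√(r²−h²) with h=6.36 from center) (perimeter = 2·32·2.924·sin(180°/32) = 18.34 mm); Combining (union): the r=7 sphere at (-4, 1) lies entirely inside the cone, so the union is just the cone — boundary = 56.85 mm. Overall, the cross-section is a single solid region. Total boundary length (outer) = 56.85 mm.

56.85 mm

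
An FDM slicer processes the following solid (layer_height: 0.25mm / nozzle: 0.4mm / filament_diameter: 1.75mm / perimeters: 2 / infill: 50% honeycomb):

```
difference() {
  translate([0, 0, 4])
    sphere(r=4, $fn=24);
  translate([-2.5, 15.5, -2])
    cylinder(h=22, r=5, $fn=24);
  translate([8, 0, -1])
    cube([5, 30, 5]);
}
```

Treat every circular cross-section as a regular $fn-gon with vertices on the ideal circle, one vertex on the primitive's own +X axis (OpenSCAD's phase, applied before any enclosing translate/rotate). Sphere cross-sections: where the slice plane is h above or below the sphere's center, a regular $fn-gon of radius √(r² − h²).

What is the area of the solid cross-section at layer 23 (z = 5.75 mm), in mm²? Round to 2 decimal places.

At z = 5.75 mm: the r=4 sphere contributes a regular 24-gon of circumradius √(4²−1.75²) = 3.597 (area = (24/2)·3.597²·sin(360°/24) = 40.18 mm²); the cylinder at (-2.5, 15.5): section is a regular 24-gon, circumradius r=5 (area = (24/2)·5.000²·sin(360°/24) = 77.65 mm²); the cube at (8, 0) does not reach this height (z outside [-1, 4]); Taking the first minus the rest: starting from the r=4 sphere (40.18 mm²), the r=5 cylinder at (-2.5, 15.5) misses the remaining region (no effect) — area = 40.18 mm². Overall, the cross-section is a single solid region. Net area = 40.18 mm².

40.18 mm²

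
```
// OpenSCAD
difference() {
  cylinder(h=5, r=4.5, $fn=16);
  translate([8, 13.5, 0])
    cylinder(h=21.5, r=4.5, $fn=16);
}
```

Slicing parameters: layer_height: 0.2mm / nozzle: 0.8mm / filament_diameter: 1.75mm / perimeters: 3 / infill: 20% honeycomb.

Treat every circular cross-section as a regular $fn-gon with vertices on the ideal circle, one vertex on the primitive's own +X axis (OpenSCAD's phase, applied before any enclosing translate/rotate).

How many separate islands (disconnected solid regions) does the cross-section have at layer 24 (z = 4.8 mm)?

1

At z = 4.8 mm: the cylinder: section is a regular 16-gon, circumradius r=4.5; the cylinder at (8, 13.5): section is a regular 16-gon, circumradius r=4.5; Taking the first minus the rest: starting from the r=4.5 cylinder, the r=4.5 cylinder at (8, 13.5) misses the remaining region (no effect) — 1 connected region. Overall, the cross-section is a single solid region. Island count = 1.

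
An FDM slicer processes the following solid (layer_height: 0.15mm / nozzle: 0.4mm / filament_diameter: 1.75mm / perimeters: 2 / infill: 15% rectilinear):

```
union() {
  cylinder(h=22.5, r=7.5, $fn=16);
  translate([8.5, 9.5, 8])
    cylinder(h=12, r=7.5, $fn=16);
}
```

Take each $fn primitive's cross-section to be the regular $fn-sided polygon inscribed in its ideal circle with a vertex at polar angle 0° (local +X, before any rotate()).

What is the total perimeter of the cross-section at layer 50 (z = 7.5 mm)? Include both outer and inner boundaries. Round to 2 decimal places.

At z = 7.5 mm: the r=7.5 cylinder contributes a regular 16-gon of circumradius 7.5 (perimeter = 2·16·7.500·sin(180°/16) = 46.82 mm); the cylinder at (8.5, 9.5) does not reach this height (z outside [8, 20]); Merging all regions: only the r=7.5 cylinder is present, so the union is just that shape — boundary = 46.82 mm. Overall, the cross-section is a single solid region. Total boundary length (outer) = 46.82 mm.

46.82 mm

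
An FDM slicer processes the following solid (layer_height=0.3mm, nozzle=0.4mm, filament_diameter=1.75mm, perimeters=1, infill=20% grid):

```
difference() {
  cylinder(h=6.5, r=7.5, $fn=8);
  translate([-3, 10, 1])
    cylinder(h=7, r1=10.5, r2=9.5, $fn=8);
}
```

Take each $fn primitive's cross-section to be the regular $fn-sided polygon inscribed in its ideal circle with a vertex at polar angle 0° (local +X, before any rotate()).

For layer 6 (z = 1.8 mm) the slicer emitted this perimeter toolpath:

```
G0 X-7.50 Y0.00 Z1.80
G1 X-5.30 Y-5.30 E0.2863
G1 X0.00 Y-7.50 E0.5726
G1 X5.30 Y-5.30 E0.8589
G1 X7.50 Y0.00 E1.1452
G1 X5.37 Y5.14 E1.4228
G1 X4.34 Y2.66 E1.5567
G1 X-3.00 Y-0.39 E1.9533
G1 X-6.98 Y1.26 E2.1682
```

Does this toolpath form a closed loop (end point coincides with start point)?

Start point (G0): (-7.50, 0.00). End point (last G1): the path does not return to the start — open.

no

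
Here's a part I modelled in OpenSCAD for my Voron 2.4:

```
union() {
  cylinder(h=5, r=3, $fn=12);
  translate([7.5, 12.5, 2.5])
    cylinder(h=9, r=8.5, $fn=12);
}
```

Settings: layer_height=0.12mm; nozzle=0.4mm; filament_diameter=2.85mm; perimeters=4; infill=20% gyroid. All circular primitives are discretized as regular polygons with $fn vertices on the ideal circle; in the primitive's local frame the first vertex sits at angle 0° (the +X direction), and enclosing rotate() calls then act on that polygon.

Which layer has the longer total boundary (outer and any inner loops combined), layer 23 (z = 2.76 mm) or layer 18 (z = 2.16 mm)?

Layer 23 (z = 2.76): the r=3 cylinder contributes a regular 12-gon of circumradius 3 (perimeter = 2·12·3.000·sin(180°/12) = 18.63 mm); the cylinder at (7.5, 12.5): section is a regular 12-gon, circumradius r=8.5 (perimeter = 2·12·8.500·sin(180°/12) = 52.80 mm); Taking the union: the 2 present regions are separate (no shared area or edge), so areas and boundary lengths simply add and each stays a separate island — boundary = 71.43 mm. So its perimeter = 71.43 mm. Layer 18 (z = 2.16): the r=3 cylinder gives a regular 12-gon of circumradius 3 (constant along its height) (perimeter = 2·12·3.000·sin(180°/12) = 18.63 mm); the cylinder at (7.5, 12.5) is not intersected at this z (z outside [2.5, 11.5]); Merging all regions: only the r=3 cylinder is present, so the union is just that shape — boundary = 18.63 mm. So its perimeter = 18.63 mm. Layer 23 is larger (71.43 vs 18.63 mm).

layer 23 (z = 2.76 mm)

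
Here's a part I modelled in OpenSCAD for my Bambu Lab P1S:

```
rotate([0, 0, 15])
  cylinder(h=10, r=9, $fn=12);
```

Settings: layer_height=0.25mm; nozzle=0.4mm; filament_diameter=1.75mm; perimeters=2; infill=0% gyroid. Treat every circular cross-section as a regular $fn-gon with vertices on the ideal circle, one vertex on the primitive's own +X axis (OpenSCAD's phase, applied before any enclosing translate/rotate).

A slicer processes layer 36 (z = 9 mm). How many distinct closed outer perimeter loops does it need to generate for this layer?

1

At z = 9 mm: the cylinder: section is a regular 12-gon, circumradius r=9; (whole slice rotated 15° about Z — lengths, areas and connectivity unchanged). The result has 1 disconnected region.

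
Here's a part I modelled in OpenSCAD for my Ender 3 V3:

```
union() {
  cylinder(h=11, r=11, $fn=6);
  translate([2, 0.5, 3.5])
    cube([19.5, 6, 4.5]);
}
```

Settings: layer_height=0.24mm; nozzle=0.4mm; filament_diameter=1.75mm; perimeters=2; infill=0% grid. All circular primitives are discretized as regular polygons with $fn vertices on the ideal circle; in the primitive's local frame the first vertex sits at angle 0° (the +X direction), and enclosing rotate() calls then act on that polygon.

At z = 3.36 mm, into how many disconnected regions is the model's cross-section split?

1

At z = 3.36 mm: the r=11 cylinder gives a regular 6-gon of circumradius 11 (constant along its height); the cube at (2, 0.5) is absent (z outside [3.5, 8]); Merging all regions: only the r=11 cylinder is present, so the union is just that shape — 1 connected region. The result has 1 disconnected region.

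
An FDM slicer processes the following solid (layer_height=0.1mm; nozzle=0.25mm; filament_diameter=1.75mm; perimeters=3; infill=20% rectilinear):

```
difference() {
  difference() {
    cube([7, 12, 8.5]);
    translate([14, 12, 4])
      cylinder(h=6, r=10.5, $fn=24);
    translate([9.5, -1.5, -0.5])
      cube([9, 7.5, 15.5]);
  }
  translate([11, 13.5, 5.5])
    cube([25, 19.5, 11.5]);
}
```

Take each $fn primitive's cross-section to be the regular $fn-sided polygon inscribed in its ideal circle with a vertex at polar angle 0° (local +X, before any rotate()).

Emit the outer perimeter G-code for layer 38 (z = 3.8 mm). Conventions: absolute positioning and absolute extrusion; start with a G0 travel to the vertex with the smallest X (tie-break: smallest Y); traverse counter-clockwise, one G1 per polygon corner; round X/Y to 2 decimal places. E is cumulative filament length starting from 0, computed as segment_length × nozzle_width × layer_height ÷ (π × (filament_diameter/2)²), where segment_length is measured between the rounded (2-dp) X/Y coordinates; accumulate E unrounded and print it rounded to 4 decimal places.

At z = 3.8 mm: the cube is present — its section is the full 7×12 rectangle; the cylinder at (14, 12) is not intersected at this z (z outside [4, 10]); the cube at (9.5, -1.5) (footprint 9×7.5) is included at this height; After the difference (first − rest): starting from the 7×12 cube, the 9×7.5 cube at (9.5, -1.5) misses the remaining region (no effect) — 1 connected region; the cube at (11, 13.5) is not intersected at this z (z outside [5.5, 17]); Taking the first minus the rest: none of the subtracted shapes is present at this height, so the result so far is unchanged — 1 connected region. The outline is a single polygon with 4 vertices. Extrusion per mm of travel: 0.25 × 0.1 / (π × 0.875²) = 0.010394. Accumulating E over each segment gives final E = 0.3950.

G0 X0.00 Y0.00 Z3.80
G1 X7.00 Y0.00 E0.0728
G1 X7.00 Y12.00 E0.1975
G1 X0.00 Y12.00 E0.2702
G1 X0.00 Y0.00 E0.3950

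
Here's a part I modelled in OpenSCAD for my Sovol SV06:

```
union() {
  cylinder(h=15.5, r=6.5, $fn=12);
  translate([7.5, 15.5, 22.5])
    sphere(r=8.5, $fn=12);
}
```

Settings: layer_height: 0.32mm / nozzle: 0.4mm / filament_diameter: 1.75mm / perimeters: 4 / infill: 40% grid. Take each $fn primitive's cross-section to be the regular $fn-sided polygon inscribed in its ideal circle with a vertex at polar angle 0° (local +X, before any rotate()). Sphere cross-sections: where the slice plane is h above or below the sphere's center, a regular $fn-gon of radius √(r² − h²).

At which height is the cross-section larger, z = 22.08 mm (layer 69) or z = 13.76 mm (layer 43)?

layer 69 (z = 22.08 mm)

Layer 69 (z = 22.08): the cylinder is not intersected at this z (z outside [0, 15.5]); the sphere at (7.5, 15.5): section is a regular 12-gon, circumradius = √(r²−h²) = √(8.5²−0.42²) = 8.490 (area = (12/2)·8.490²·sin(360°/12) = 216.22 mm²); Merging all regions: only the r=8.5 sphere at (7.5, 15.5) is present, so the union is just that shape — area = 216.22 mm². So its area = 216.22 mm². Layer 43 (z = 13.76): the cylinder: section is a regular 12-gon, circumradius r=6.5 (area = (12/2)·6.500²·sin(360°/12) = 126.75 mm²); the sphere at (7.5, 15.5) is not intersected at this z (|z−center|=8.740 > r=8.5); Combining (union): only the r=6.5 cylinder is present, so the union is just that shape — area = 126.75 mm². So its area = 126.75 mm². Layer 69 is larger (216.22 vs 126.75 mm²).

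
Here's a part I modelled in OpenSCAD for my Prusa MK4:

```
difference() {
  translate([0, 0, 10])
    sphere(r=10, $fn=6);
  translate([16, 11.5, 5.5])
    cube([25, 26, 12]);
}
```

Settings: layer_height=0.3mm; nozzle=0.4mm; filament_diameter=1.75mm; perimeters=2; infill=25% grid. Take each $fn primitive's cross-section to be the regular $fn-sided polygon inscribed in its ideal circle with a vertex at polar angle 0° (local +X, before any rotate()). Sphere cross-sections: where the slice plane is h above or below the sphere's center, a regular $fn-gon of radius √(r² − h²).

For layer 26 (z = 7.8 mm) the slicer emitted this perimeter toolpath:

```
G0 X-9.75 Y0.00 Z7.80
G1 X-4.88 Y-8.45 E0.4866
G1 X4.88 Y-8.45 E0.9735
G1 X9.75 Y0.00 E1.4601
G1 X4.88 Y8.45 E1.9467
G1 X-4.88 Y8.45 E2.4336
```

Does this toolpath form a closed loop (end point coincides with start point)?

Start point (G0): (-9.75, 0.00). End point (last G1): the path does not return to the start — open.

no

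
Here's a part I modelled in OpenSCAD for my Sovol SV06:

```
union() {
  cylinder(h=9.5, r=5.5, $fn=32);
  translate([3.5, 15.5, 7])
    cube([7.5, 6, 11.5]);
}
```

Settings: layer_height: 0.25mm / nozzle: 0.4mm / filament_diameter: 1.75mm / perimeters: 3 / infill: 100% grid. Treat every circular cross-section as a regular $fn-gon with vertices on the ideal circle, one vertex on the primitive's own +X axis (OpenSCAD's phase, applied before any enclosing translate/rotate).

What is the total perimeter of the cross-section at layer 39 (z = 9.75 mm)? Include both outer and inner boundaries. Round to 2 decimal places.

27.00 mm

At z = 9.75 mm: the cylinder is absent (z outside [0, 9.5]); the 7.5×6 cube at (3.5, 15.5) contributes its full rectangle (perimeter 27.00 mm); Merging all regions: only the 7.5×6 cube at (3.5, 15.5) is present, so the union is just that shape — boundary = 27.00 mm. Overall, the cross-section is a single solid region. Total boundary length (outer) = 27.00 mm.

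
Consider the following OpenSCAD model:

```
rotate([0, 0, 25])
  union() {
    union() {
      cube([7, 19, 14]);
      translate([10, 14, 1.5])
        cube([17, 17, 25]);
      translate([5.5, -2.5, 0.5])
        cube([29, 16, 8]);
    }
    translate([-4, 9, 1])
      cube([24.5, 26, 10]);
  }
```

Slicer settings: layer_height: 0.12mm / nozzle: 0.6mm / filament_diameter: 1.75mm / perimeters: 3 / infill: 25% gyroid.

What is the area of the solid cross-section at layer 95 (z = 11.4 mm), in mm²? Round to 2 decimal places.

422.00 mm²

At z = 11.4 mm: the cube (footprint 7×19) is included at this height (area 133.00 mm²); the cube at (10, 14) is present — its section is the full 17×17 rectangle (area 289.00 mm²); the cube at (5.5, -2.5) does not reach this height (z outside [0.5, 8.5]); Merging all regions: the 2 present regions are separate (no shared area or edge), so areas and boundary lengths simply add and each stays a separate island — area = 422.00 mm²; the cube at (-4, 9) is absent (z outside [1, 11]); Merging all regions: only the result so far is present, so the union is just that shape — area = 422.00 mm²; (whole slice rotated 25° about Z — lengths, areas and connectivity unchanged). Overall, the cross-section has 2 separate islands. Net area = 422.00 mm².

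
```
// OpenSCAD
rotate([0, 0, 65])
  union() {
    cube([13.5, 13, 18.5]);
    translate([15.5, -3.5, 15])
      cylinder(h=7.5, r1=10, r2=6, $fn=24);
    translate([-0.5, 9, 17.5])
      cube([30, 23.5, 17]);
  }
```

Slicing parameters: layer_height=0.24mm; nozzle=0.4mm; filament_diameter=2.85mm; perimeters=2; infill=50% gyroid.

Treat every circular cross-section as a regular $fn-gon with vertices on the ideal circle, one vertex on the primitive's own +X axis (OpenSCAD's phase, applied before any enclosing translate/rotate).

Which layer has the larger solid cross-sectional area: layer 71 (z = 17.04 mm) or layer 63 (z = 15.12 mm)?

Layer 71 (z = 17.04): the cube (footprint 13.5×13) is included at this height (area 175.50 mm²); the cone at (15.5, -3.5) contributes a regular 24-gon of circumradius 8.912 (interpolated between r1=10 and r2=6 at t=0.272) (area = (24/2)·8.912²·sin(360°/24) = 246.68 mm²); the cube at (-0.5, 9) does not reach this height (z outside [17.5, 34.5]); Combining (union): the regions partially overlap — summed areas 422.18 mm² minus the doubly-counted overlap 20.92 mm² gives 401.25 mm² — area = 401.25 mm²; (rotated 65° about Z; rotation is an isometry so areas/perimeters/island counts are preserved). So its area = 401.25 mm². Layer 63 (z = 15.12): the cube is present — its section is the full 13.5×13 rectangle (area 175.50 mm²); the cone at (15.5, -3.5) (r1=10→r2=6) has section circumradius 9.936 here — a regular 24-gon (area = (24/2)·9.936²·sin(360°/24) = 306.62 mm²); the cube at (-0.5, 9) is not intersected at this z (z outside [17.5, 34.5]); Taking the union: the regions partially overlap — summed areas 482.12 mm² minus the doubly-counted overlap 30.20 mm² gives 451.92 mm² — area = 451.92 mm²; (whole slice rotated 65° about Z — lengths, areas and connectivity unchanged). So its area = 451.92 mm². Layer 63 is larger (451.92 vs 401.25 mm²).

layer 63 (z = 15.12 mm)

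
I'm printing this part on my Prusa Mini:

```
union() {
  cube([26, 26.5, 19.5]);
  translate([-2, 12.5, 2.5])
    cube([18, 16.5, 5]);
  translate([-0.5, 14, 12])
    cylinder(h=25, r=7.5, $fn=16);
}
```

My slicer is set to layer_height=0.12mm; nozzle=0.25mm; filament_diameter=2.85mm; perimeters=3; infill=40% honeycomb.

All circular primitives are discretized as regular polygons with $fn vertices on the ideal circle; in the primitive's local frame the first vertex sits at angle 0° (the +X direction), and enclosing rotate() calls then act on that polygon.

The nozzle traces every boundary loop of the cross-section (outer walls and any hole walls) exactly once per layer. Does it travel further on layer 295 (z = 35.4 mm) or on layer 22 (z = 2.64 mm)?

Layer 295 (z = 35.4): the cube is not intersected at this z (z outside [0, 19.5]); the cube at (-2, 12.5) is not intersected at this z (z outside [2.5, 7.5]); the cylinder at (-0.5, 14): section is a regular 16-gon, circumradius r=7.5 (perimeter = 2·16·7.500·sin(180°/16) = 46.82 mm); Combining (union): only the r=7.5 cylinder at (-0.5, 14) is present, so the union is just that shape — boundary = 46.82 mm. So its perimeter = 46.82 mm. Layer 22 (z = 2.64): the 26×26.5 cube contributes its full rectangle (perimeter 105.00 mm); the cube at (-2, 12.5) is present — its section is the full 18×16.5 rectangle (perimeter 69.00 mm); the cylinder at (-0.5, 14) does not reach this height (z outside [12, 37]); Taking the union: the regions partially overlap (shared area 224.00 mm²), so the edge portions inside another operand are dropped and the merged outline is re-measured after clipping — boundary = 114.00 mm. So its perimeter = 114.00 mm. Layer 22 is larger (114.00 vs 46.82 mm).

layer 22 (z = 2.64 mm)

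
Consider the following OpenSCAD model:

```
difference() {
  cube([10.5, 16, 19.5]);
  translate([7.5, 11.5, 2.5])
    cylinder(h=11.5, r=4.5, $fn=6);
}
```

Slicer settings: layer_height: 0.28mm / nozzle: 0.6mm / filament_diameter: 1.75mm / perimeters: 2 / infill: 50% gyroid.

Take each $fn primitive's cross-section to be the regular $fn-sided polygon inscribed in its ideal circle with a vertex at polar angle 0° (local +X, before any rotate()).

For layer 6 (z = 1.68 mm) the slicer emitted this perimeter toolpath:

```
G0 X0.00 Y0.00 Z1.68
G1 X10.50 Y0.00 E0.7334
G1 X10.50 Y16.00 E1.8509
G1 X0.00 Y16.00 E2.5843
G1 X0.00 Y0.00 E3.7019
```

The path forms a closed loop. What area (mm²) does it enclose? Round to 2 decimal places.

Apply the shoelace formula to the sequence of (X, Y) vertices; enclosed area = 168.00 mm².

168.00 mm²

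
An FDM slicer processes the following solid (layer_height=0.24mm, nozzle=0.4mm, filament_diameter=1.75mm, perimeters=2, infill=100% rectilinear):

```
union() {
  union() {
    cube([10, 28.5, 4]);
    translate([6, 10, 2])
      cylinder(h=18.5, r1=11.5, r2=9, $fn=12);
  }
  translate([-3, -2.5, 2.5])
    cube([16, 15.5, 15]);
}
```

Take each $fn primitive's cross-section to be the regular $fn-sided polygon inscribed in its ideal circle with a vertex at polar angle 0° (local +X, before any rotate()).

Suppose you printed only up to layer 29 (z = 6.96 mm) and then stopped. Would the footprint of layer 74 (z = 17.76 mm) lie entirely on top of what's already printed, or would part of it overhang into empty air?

entirely on top

Compare the two slices. At z = 6.96: the cube is not intersected at this z (z outside [0, 4]); the cone at (6, 10) contributes a regular 12-gon of circumradius 10.830 (interpolated between r1=11.5 and r2=9 at t=0.268) (area = (12/2)·10.830²·sin(360°/12) = 351.85 mm²); Taking the union: only the cone at (6, 10) is present, so the union is just that shape — area = 351.85 mm²; the cube at (-3, -2.5) is present — its section is the full 16×15.5 rectangle (area 248.00 mm²); Merging all regions: the regions partially overlap — summed areas 599.85 mm² minus the doubly-counted overlap 198.23 mm² gives 401.61 mm² — area = 401.61 mm². At z = 17.76: the cube is not intersected at this z (z outside [0, 4]); the cone at (6, 10) contributes a regular 12-gon of circumradius 9.370 (interpolated between r1=11.5 and r2=9 at t=0.852) (area = (12/2)·9.370²·sin(360°/12) = 263.41 mm²); Merging all regions: only the cone at (6, 10) is present, so the union is just that shape — area = 263.41 mm²; the cube at (-3, -2.5) does not reach this height (z outside [2.5, 17.5]); Merging all regions: only the result so far is present, so the union is just that shape — area = 263.41 mm². Checking containment: the cross-section at z = 17.76 is a subset of the cross-section at z = 6.96.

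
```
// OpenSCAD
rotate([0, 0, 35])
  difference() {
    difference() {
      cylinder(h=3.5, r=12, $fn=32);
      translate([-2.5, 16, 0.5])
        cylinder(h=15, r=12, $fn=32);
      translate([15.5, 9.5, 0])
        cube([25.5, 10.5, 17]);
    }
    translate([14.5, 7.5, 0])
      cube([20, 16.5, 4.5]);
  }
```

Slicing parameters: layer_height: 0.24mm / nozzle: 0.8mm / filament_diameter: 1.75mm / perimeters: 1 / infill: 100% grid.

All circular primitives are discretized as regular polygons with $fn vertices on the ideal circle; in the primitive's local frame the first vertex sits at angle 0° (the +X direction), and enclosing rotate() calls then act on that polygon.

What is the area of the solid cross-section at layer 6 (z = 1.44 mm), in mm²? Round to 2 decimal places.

At z = 1.44 mm: the r=12 cylinder gives a regular 32-gon of circumradius 12 (constant along its height) (area = (32/2)·12.000²·sin(360°/32) = 449.49 mm²); the cylinder at (-2.5, 16): section is a regular 32-gon, circumradius r=12 (area = (32/2)·12.000²·sin(360°/32) = 449.49 mm²); the cube at (15.5, 9.5) is present — its section is the full 25.5×10.5 rectangle (area 267.75 mm²); After the difference (first − rest): starting from the r=12 cylinder (449.49 mm²), the r=12 cylinder at (-2.5, 16) partially overlaps it — only the 94.14 mm² overlap (of its 449.49 mm²) is removed, clipping the outline; the 25.5×10.5 cube at (15.5, 9.5) misses the remaining region (no effect) — area = 355.35 mm²; the cube at (14.5, 7.5) is present — its section is the full 20×16.5 rectangle (area 330.00 mm²); Taking the first minus the rest: starting from the result so far (355.35 mm²), the 20×16.5 cube at (14.5, 7.5) misses the remaining region (no effect) — area = 355.35 mm²; (whole slice rotated 35° about Z — lengths, areas and connectivity unchanged). Overall, the cross-section is a single solid region. Net area = 355.35 mm².

355.35 mm²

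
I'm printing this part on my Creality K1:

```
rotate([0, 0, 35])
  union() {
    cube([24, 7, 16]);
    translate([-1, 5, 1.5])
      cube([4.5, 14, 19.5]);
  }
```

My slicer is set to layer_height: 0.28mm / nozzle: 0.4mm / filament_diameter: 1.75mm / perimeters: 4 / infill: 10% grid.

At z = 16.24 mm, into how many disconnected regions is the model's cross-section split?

At z = 16.24 mm: the cube does not reach this height (z outside [0, 16]); the 4.5×14 cube at (-1, 5) contributes its full rectangle; Combining (union): only the 4.5×14 cube at (-1, 5) is present, so the union is just that shape — 1 connected region; (rotated 35° about Z; rotation is an isometry so areas/perimeters/island counts are preserved). The result has 1 disconnected region.

1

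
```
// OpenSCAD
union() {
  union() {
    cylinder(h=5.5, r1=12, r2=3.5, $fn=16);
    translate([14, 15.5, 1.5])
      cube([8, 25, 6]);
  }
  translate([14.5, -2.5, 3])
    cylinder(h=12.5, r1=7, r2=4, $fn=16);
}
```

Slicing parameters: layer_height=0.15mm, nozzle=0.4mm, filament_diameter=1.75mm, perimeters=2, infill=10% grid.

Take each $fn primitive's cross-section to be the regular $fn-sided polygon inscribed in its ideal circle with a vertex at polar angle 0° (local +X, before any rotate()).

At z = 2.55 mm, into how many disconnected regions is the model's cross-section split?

2

At z = 2.55 mm: the cone (r1=12→r2=3.5) has section circumradius 8.059 here — a regular 16-gon; the cube at (14, 15.5) (footprint 8×25) is included at this height; Merging all regions: the 2 present regions are separate (no shared area or edge), so areas and boundary lengths simply add and each stays a separate island — 2 connected regions; the cone at (14.5, -2.5) is not intersected at this z (z outside [3, 15.5]); Merging all regions: only that combined region is present, so the union is just that shape — 2 connected regions. The result has 2 disconnected regions.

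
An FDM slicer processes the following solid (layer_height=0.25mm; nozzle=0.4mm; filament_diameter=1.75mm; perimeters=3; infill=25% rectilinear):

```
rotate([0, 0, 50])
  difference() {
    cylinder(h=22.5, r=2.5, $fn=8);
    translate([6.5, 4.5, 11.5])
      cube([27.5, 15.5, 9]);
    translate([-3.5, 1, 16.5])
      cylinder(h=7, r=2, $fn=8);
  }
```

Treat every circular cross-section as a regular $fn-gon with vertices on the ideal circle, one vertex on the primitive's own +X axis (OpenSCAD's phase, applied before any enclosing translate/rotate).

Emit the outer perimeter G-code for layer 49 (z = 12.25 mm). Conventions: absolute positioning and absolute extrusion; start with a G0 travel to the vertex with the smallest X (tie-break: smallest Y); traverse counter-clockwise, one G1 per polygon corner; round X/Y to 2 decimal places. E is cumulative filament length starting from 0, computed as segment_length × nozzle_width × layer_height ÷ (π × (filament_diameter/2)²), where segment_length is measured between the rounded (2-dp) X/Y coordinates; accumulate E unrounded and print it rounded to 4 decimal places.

G0 X-2.49 Y-0.22 Z12.25
G1 X-1.61 Y-1.92 E0.0796
G1 X0.22 Y-2.49 E0.1593
G1 X1.92 Y-1.61 E0.2389
G1 X2.49 Y0.22 E0.3185
G1 X1.61 Y1.92 E0.3981
G1 X-0.22 Y2.49 E0.4778
G1 X-1.92 Y1.61 E0.5574
G1 X-2.49 Y-0.22 E0.6371

At z = 12.25 mm: the r=2.5 cylinder gives a regular 8-gon of circumradius 2.5 (constant along its height); the 27.5×15.5 cube at (6.5, 4.5) contributes its full rectangle; the cylinder at (-3.5, 1) does not reach this height (z outside [16.5, 23.5]); Taking the first minus the rest: starting from the r=2.5 cylinder, the 27.5×15.5 cube at (6.5, 4.5) misses the remaining region (no effect) — 1 connected region; (whole slice rotated 50° about Z — lengths, areas and connectivity unchanged). The outline is a single polygon with 8 vertices. Extrusion per mm of travel: 0.4 × 0.25 / (π × 0.875²) = 0.041575. Accumulating E over each segment gives final E = 0.6371.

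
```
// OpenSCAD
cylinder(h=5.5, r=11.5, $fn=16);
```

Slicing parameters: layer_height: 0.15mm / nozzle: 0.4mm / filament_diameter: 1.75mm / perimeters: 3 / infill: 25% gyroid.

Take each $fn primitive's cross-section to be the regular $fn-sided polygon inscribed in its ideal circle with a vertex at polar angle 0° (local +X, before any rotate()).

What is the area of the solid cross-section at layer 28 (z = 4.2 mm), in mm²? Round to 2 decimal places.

404.88 mm²

At z = 4.2 mm: the cylinder: section is a regular 16-gon, circumradius r=11.5 (area = (16/2)·11.500²·sin(360°/16) = 404.88 mm²). Overall, the cross-section is a single solid region. Net area = 404.88 mm².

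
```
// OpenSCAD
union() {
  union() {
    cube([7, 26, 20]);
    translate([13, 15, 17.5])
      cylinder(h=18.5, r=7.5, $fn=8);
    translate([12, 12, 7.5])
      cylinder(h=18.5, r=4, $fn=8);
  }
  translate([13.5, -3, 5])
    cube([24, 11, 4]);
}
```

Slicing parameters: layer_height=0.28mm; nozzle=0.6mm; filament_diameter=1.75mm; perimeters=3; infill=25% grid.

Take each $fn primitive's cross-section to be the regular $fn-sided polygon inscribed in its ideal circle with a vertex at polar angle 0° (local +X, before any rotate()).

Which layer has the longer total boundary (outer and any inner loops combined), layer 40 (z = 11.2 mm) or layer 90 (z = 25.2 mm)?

Layer 40 (z = 11.2): the cube (footprint 7×26) is included at this height (perimeter 66.00 mm); the cylinder at (13, 15) is not intersected at this z (z outside [17.5, 36]); the cylinder at (12, 12): section is a regular 8-gon, circumradius r=4 (perimeter = 2·8·4.000·sin(180°/8) = 24.49 mm); Combining (union): the 2 present regions are separate (no shared area or edge), so areas and boundary lengths simply add and each stays a separate island — boundary = 90.49 mm; the cube at (13.5, -3) is not intersected at this z (z outside [5, 9]); Combining (union): only the result so far is present, so the union is just that shape — boundary = 90.49 mm. So its perimeter = 90.49 mm. Layer 90 (z = 25.2): the cube is absent (z outside [0, 20]); the r=7.5 cylinder at (13, 15) gives a regular 8-gon of circumradius 7.5 (constant along its height) (perimeter = 2·8·7.500·sin(180°/8) = 45.92 mm); the r=4 cylinder at (12, 12) gives a regular 8-gon of circumradius 4 (constant along its height) (perimeter = 2·8·4.000·sin(180°/8) = 24.49 mm); Merging all regions: the r=4 cylinder at (12, 12) lies entirely inside the r=7.5 cylinder at (13, 15), so the union is just the r=7.5 cylinder at (13, 15) — boundary = 45.92 mm; the cube at (13.5, -3) does not reach this height (z outside [5, 9]); Taking the union: only the result so far is present, so the union is just that shape — boundary = 45.92 mm. So its perimeter = 45.92 mm. Layer 40 is larger (90.49 vs 45.92 mm).

layer 40 (z = 11.2 mm)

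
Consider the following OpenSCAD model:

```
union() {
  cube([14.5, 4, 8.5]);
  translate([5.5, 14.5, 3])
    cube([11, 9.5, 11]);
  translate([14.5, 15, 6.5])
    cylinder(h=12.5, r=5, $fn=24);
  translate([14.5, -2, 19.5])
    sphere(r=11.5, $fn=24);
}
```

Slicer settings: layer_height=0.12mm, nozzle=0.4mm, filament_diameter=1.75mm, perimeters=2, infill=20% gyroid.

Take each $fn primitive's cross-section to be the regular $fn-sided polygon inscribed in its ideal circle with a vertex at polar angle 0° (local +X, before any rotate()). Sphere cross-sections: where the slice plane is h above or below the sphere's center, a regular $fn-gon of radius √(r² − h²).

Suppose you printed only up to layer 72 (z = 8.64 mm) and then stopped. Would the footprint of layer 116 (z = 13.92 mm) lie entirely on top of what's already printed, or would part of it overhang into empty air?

Compare the two slices. At z = 8.64: the cube is absent (z outside [0, 8.5]); the cube at (5.5, 14.5) is present — its section is the full 11×9.5 rectangle (area 104.50 mm²); the cylinder at (14.5, 15): section is a regular 24-gon, circumradius r=5 (area = (24/2)·5.000²·sin(360°/24) = 77.65 mm²); the r=11.5 sphere at (14.5, -2) slices to a regular 24-gon of circumradius 3.783 (√(r²−h²) with h=10.86 from center) (area = (24/2)·3.783²·sin(360°/24) = 44.45 mm²); Taking the union: the regions partially overlap — summed areas 226.59 mm² minus the doubly-counted overlap 32.56 mm² gives 194.03 mm² — area = 194.03 mm². At z = 13.92: the cube does not reach this height (z outside [0, 8.5]); the cube at (5.5, 14.5) (footprint 11×9.5) is included at this height (area 104.50 mm²); the cylinder at (14.5, 15): section is a regular 24-gon, circumradius r=5 (area = (24/2)·5.000²·sin(360°/24) = 77.65 mm²); the sphere at (14.5, -2): section is a regular 24-gon, circumradius = √(r²−h²) = √(11.5²−5.58²) = 10.056 (area = (24/2)·10.056²·sin(360°/24) = 314.04 mm²); Merging all regions: the regions partially overlap — summed areas 496.19 mm² minus the doubly-counted overlap 32.56 mm² gives 463.63 mm² — area = 463.63 mm². Checking containment: at z = 13.92 the cross-section extends beyond the z = 8.64 cross-section by about 269.60 mm².

part overhangs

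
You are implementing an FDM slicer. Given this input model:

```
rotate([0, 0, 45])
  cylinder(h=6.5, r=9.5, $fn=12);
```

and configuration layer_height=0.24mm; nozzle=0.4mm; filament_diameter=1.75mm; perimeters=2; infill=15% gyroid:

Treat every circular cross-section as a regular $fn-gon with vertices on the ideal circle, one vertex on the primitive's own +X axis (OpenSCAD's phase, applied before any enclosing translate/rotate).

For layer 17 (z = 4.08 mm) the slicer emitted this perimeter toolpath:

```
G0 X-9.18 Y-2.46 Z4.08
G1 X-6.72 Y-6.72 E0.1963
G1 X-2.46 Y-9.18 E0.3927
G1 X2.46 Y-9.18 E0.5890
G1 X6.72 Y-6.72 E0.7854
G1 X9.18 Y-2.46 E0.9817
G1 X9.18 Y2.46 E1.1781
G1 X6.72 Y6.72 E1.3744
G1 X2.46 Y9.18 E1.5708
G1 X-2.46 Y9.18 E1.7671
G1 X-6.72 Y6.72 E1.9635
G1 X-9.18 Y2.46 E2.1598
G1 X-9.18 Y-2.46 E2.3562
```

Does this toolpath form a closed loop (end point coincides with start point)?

yes

Start point (G0): (-9.18, -2.46). End point (last G1): the path returns to the start — closed.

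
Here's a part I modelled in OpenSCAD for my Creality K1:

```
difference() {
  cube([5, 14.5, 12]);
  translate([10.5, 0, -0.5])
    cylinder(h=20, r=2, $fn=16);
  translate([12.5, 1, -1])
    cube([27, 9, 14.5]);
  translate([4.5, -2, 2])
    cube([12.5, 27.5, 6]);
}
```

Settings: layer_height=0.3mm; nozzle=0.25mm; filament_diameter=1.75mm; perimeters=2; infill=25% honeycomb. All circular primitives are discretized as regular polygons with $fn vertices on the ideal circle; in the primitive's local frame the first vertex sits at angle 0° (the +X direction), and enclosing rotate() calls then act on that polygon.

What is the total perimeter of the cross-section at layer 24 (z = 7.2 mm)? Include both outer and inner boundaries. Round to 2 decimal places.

38.00 mm

At z = 7.2 mm: the cube (footprint 5×14.5) is included at this height (perimeter 39.00 mm); the r=2 cylinder at (10.5, 0) contributes a regular 16-gon of circumradius 2 (perimeter = 2·16·2.000·sin(180°/16) = 12.49 mm); the cube at (12.5, 1) (footprint 27×9) is included at this height (perimeter 72.00 mm); the 12.5×27.5 cube at (4.5, -2) contributes its full rectangle (perimeter 80.00 mm); After the difference (first − rest): starting from the 5×14.5 cube, the r=2 cylinder at (10.5, 0) misses the remaining region (no effect); the 27×9 cube at (12.5, 1) misses the remaining region (no effect); the 12.5×27.5 cube at (4.5, -2) partially overlaps it — only the 7.25 mm² overlap (of its 343.75 mm²) is removed, clipping the outline — boundary = 38.00 mm. Overall, the cross-section is a single solid region. Total boundary length (outer) = 38.00 mm.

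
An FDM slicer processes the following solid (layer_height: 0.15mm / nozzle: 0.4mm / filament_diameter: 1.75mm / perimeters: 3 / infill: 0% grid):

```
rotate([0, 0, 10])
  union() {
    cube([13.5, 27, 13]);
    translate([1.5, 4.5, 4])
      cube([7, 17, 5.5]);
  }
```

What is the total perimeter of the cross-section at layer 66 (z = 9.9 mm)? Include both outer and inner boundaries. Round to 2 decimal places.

At z = 9.9 mm: the 13.5×27 cube contributes its full rectangle (perimeter 81.00 mm); the cube at (1.5, 4.5) does not reach this height (z outside [4, 9.5]); Combining (union): only the 13.5×27 cube is present, so the union is just that shape — boundary = 81.00 mm; (whole slice rotated 10° about Z — lengths, areas and connectivity unchanged). Overall, the cross-section is a single solid region. Total boundary length (outer) = 81.00 mm.

81.00 mm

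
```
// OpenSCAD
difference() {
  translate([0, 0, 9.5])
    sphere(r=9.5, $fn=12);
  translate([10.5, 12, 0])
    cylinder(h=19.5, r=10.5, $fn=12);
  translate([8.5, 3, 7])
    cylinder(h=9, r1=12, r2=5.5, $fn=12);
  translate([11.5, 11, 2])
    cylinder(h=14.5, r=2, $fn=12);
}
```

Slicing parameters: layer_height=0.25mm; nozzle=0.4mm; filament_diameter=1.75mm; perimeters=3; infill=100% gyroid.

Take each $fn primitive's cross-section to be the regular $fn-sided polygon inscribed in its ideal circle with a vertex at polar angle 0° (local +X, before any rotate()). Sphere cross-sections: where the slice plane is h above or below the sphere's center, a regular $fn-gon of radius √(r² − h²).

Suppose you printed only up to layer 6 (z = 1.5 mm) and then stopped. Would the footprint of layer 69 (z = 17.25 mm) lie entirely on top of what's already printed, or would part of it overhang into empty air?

part overhangs

Compare the two slices. At z = 1.5: the r=9.5 sphere slices to a regular 12-gon of circumradius 5.123 (√(r²−h²) with h=8 from center) (area = (12/2)·5.123²·sin(360°/12) = 78.75 mm²); the r=10.5 cylinder at (10.5, 12) gives a regular 12-gon of circumradius 10.5 (constant along its height) (area = (12/2)·10.500²·sin(360°/12) = 330.75 mm²); the cone at (8.5, 3) does not reach this height (z outside [7, 16]); the cylinder at (11.5, 11) does not reach this height (z outside [2, 16.5]); Subtracting the remaining from the first: starting from the r=9.5 sphere (78.75 mm²), the r=10.5 cylinder at (10.5, 12) misses the remaining region (no effect) — area = 78.75 mm². At z = 17.25: the sphere: section is a regular 12-gon, circumradius = √(r²−h²) = √(9.5²−7.75²) = 5.494 (area = (12/2)·5.494²·sin(360°/12) = 90.56 mm²); the cylinder at (10.5, 12): section is a regular 12-gon, circumradius r=10.5 (area = (12/2)·10.500²·sin(360°/12) = 330.75 mm²); the cone at (8.5, 3) is absent (z outside [7, 16]); the cylinder at (11.5, 11) does not reach this height (z outside [2, 16.5]); After the difference (first − rest): starting from the r=9.5 sphere (90.56 mm²), the r=10.5 cylinder at (10.5, 12) misses the remaining region (no effect) — area = 90.56 mm². Checking containment: at z = 17.25 the cross-section extends beyond the z = 1.5 cross-section by about 11.81 mm².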